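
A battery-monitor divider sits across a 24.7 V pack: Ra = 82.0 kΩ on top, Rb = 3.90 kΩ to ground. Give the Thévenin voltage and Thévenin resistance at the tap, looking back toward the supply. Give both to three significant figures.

V_th is the open-circuit tap voltage: 24.7 × 3.90/(82.0 + 3.90) = 1.12 V.
With the supply zeroed, Ra and Rb appear in parallel from the tap: R_th = Ra‖Rb = (82.0 × 3.90)/85.90 = 3.72 kΩ.

V_th = 1.12 V, R_th = 3.72 kΩ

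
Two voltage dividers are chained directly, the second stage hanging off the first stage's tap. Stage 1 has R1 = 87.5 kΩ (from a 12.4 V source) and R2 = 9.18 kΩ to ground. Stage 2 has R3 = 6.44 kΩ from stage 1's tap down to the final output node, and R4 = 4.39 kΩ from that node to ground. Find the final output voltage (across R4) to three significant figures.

V_out ≈ 0.270 V

Stage 2 presents R3+R4 = 10.83 kΩ as a load on stage 1's tap.
Stage 1's lower leg becomes R2‖(R3+R4) = 4.968 kΩ, so V_mid = 12.4 × 4.968/92.47 = 0.6663 V.
Stage 2 is itself unloaded: V_out = V_mid × R4/(R3+R4) = 0.6663 × 4.39/10.83 = 0.270 V.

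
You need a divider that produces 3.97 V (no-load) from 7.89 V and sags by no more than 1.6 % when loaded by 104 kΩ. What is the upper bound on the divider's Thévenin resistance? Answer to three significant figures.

Loading drop = R_th/(R_th + R_L) ≤ 0.0160, so R_th ≤ R_L · ε/(1−ε) = 104 kΩ × 0.0160/0.9840 = 1.69 kΩ.
(Any R1, R2 with R2/(R1+R2) = 0.503 and R1‖R2 ≤ 1.69 kΩ will meet the spec.)

R_th ≤ 1.69 kΩ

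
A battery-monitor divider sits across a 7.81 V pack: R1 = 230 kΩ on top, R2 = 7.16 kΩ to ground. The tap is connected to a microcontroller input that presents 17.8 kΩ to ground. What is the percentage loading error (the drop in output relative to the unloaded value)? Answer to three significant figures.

28.1 %

The divider's output (Thévenin) resistance is R1‖R2 = 6.944 kΩ.
Fractional drop under load = R_th/(R_th + R_L) = 6.944 / (6.944 + 17.8) = 0.2806.
So the output falls by 28.1 %.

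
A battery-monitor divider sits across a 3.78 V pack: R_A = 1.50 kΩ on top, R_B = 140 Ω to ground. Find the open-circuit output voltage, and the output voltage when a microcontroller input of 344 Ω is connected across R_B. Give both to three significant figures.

Unloaded: 0.323 V; loaded: 0.235 V

Open-circuit: V = 3.78 × 140/(1500 + 140) = 0.323 V.
With the load, R_B becomes R_B‖R_L = 99.50 Ω, so V = 3.78 × 99.50/1600 = 0.235 V.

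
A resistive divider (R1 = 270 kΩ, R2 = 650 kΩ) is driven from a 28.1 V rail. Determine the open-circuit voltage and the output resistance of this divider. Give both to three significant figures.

V_th = 19.9 V, R_th = 191 kΩ

V_th is the open-circuit tap voltage: 28.1 × 650/(270 + 650) = 19.9 V.
With the supply zeroed, R1 and R2 appear in parallel from the tap: R_th = R1‖R2 = (270 × 650)/920.0 = 191 kΩ.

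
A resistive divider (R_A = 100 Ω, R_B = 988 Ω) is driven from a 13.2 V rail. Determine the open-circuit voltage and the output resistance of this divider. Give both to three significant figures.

V_th is the open-circuit tap voltage: 13.2 × 988/(100 + 988) = 12.0 V.
With the supply zeroed, R_A and R_B appear in parallel from the tap: R_th = R_A‖R_B = (100 × 988)/1088 = 90.8 Ω.

V_th = 12.0 V, R_th = 90.8 Ω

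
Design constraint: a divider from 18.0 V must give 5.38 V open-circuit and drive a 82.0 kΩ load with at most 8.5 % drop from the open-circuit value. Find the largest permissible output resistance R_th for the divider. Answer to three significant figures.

Loading drop = R_th/(R_th + R_L) ≤ 0.0850, so R_th ≤ R_L · ε/(1−ε) = 82.0 kΩ × 0.0850/0.9150 = 7.62 kΩ.

R_th ≤ 7.62 kΩ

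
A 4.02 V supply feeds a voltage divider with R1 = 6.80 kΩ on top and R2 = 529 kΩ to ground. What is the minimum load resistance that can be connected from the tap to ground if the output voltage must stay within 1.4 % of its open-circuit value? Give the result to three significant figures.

Output resistance R_th = R1‖R2 = (6.80 × 529)/535.8 = 6.714 kΩ.
The fractional drop is R_th/(R_th + R_L); requiring this ≤ 0.0140 gives R_L ≥ R_th(1/0.0140 − 1) = 6.714 × 70.43 = 473 kΩ.

R_L(min) ≈ 473 kΩ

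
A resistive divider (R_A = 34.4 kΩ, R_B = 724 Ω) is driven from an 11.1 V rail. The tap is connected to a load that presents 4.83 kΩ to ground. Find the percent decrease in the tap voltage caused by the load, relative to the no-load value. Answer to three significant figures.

The divider's output (Thévenin) resistance is R_A‖R_B = 709.1 Ω.
Fractional drop under load = R_th/(R_th + R_L) = 709.1 / (709.1 + 4830) = 0.1280.
So the output falls by 12.8 %.

12.8 %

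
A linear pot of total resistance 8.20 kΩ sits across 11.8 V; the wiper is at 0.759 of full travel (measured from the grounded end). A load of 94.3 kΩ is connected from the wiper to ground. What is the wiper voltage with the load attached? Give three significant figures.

The wiper splits the pot into (1−α)R = 1.976 kΩ above and αR = 6.224 kΩ below.
Lower section ‖ load = 5.838 kΩ.
V_wiper = 11.8 × 5.838/(1.976 + 5.838) = 8.82 V.

V ≈ 8.82 V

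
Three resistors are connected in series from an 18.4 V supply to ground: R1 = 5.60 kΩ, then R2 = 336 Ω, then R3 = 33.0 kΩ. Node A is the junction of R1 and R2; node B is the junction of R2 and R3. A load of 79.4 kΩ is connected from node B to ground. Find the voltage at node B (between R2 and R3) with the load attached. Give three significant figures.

V ≈ 14.7 V

At node B, R3 is in parallel with the load: R3‖R_L = 23310 Ω.
Below node A the resistance is R2 + (R3‖R_L) = 23650 Ω, so V_A = 18.4 × 23650/29250 = 14.88 V.
Then V_B = V_A × (R3‖R_L)/(R2 + R3‖R_L) = 14.88 × 23310/23650 = 14.7 V.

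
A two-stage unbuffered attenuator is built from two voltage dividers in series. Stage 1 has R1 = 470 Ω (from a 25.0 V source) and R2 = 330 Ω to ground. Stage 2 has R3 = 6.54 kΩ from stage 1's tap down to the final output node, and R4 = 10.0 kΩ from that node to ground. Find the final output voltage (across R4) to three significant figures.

V_out ≈ 6.16 V

Stage 2 presents R3+R4 = 16540 Ω as a load on stage 1's tap.
Stage 1's lower leg becomes R2‖(R3+R4) = 323.5 Ω, so V_mid = 25.0 × 323.5/793.5 = 10.19 V.
Stage 2 is itself unloaded: V_out = V_mid × R4/(R3+R4) = 10.19 × 10000/16540 = 6.16 V.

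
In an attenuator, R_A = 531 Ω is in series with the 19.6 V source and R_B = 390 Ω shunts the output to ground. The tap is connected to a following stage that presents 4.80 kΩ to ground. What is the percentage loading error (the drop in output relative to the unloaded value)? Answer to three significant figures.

4.47 %

The divider's output (Thévenin) resistance is R_A‖R_B = 224.9 Ω.
Fractional drop under load = R_th/(R_th + R_L) = 224.9 / (224.9 + 4800) = 0.04475.
So the output falls by 4.47 %.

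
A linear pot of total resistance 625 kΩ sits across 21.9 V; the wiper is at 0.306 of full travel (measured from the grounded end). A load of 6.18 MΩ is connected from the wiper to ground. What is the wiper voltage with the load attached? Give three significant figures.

The wiper splits the pot into (1−α)R = 433.7 kΩ above and αR = 191.2 kΩ below.
Lower section ‖ load = 185.5 kΩ.
V_wiper = 21.9 × 185.5/(433.7 + 185.5) = 6.56 V.

V ≈ 6.56 V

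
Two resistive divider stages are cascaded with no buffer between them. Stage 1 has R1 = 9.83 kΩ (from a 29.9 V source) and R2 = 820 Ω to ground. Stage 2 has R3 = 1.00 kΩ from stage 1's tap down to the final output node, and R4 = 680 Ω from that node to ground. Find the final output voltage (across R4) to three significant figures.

Stage 2 presents R3+R4 = 1680 Ω as a load on stage 1's tap.
Stage 1's lower leg becomes R2‖(R3+R4) = 551.0 Ω, so V_mid = 29.9 × 551.0/10380 = 1.587 V.
Stage 2 is itself unloaded: V_out = V_mid × R4/(R3+R4) = 1.587 × 680/1680 = 0.642 V.

V_out ≈ 0.642 V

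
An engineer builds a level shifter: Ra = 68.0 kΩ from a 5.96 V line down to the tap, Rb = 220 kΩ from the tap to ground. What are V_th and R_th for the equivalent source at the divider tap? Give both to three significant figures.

V_th = 4.55 V, R_th = 51.9 kΩ

V_th is the open-circuit tap voltage: 5.96 × 220/(68.0 + 220) = 4.55 V.
With the supply zeroed, Ra and Rb appear in parallel from the tap: R_th = Ra‖Rb = (68.0 × 220)/288.0 = 51.9 kΩ.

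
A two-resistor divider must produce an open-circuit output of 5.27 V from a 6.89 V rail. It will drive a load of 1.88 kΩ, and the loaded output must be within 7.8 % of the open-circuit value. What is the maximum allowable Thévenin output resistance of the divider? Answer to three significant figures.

Loading drop = R_th/(R_th + R_L) ≤ 0.0780, so R_th ≤ R_L · ε/(1−ε) = 1.88 kΩ × 0.0780/0.9220 = 159 Ω.

R_th ≤ 159 Ω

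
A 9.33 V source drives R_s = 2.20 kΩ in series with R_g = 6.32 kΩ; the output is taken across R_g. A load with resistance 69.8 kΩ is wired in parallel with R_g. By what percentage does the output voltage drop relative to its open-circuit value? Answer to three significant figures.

2.28 %

The divider's output (Thévenin) resistance is R_s‖R_g = 1.632 kΩ.
Fractional drop under load = R_th/(R_th + R_L) = 1.632 / (1.632 + 69.8) = 0.02285.
So the output falls by 2.28 %.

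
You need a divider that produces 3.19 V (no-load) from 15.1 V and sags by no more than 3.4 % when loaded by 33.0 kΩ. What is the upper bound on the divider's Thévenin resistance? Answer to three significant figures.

Loading drop = R_th/(R_th + R_L) ≤ 0.0340, so R_th ≤ R_L · ε/(1−ε) = 33.0 kΩ × 0.0340/0.9660 = 1.16 kΩ.

R_th ≤ 1.16 kΩ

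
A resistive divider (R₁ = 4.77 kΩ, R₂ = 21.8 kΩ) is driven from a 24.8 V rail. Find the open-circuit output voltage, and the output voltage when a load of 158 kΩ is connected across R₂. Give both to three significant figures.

Unloaded: 20.3 V; loaded: 19.9 V

Open-circuit: V = 24.8 × 21.8/(4.77 + 21.8) = 20.3 V.
With the load, R₂ becomes R₂‖R_L = 19.16 kΩ, so V = 24.8 × 19.16/23.93 = 19.9 V.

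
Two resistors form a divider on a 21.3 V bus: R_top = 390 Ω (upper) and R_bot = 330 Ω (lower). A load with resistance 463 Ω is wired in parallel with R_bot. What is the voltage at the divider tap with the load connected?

The load sits in parallel with R_bot: R_bot‖R_L = (330 × 463) / (330 + 463) = 192.7 Ω.
V_out = 21.3 × 192.7 / (390 + 192.7) = 21.3 × 192.7/582.7 = 7.04 V.
(Unloaded it would have been 9.76 V.)

V_out ≈ 7.04 V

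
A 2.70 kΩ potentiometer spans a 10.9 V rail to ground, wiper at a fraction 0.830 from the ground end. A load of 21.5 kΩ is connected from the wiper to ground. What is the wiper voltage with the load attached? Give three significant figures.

V ≈ 8.89 V

The wiper splits the pot into (1−α)R = 459.0 Ω above and αR = 2241 Ω below.
Lower section ‖ load = 2029 Ω.
V_wiper = 10.9 × 2029/(459.0 + 2029) = 8.89 V.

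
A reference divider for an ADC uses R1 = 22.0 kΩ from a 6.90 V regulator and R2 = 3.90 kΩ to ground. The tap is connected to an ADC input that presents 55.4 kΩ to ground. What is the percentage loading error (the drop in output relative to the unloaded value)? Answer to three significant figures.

The divider's output (Thévenin) resistance is R1‖R2 = 3.313 kΩ.
Fractional drop under load = R_th/(R_th + R_L) = 3.313 / (3.313 + 55.4) = 0.05642.
So the output falls by 5.64 %.

5.64 %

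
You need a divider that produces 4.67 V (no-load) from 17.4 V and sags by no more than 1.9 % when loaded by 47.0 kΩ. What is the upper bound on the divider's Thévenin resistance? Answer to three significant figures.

R_th ≤ 910 Ω

Loading drop = R_th/(R_th + R_L) ≤ 0.0190, so R_th ≤ R_L · ε/(1−ε) = 47.0 kΩ × 0.0190/0.9810 = 910 Ω.
(Any R1, R2 with R2/(R1+R2) = 0.268 and R1‖R2 ≤ 910 Ω will meet the spec.)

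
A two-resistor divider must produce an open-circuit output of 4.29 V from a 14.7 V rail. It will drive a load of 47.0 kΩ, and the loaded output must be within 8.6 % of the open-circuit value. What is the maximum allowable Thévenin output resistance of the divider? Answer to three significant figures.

Loading drop = R_th/(R_th + R_L) ≤ 0.0860, so R_th ≤ R_L · ε/(1−ε) = 47.0 kΩ × 0.0860/0.9140 = 4.42 kΩ.
(Any R1, R2 with R2/(R1+R2) = 0.292 and R1‖R2 ≤ 4.42 kΩ will meet the spec.)

R_th ≤ 4.42 kΩ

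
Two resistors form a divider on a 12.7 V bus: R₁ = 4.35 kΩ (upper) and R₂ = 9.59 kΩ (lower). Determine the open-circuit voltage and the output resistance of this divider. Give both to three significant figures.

V_th is the open-circuit tap voltage: 12.7 × 9.59/(4.35 + 9.59) = 8.74 V.
With the supply zeroed, R₁ and R₂ appear in parallel from the tap: R_th = R₁‖R₂ = (4.35 × 9.59)/13.94 = 2.99 kΩ.

V_th = 8.74 V, R_th = 2.99 kΩ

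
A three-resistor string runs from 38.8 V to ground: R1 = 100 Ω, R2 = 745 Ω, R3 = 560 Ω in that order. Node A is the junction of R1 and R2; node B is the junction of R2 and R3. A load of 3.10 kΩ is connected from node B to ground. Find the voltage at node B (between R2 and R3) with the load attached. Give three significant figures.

V ≈ 13.9 V

At node B, R3 is in parallel with the load: R3‖R_L = 474.3 Ω.
Below node A the resistance is R2 + (R3‖R_L) = 1219 Ω, so V_A = 38.8 × 1219/1319 = 35.86 V.
Then V_B = V_A × (R3‖R_L)/(R2 + R3‖R_L) = 35.86 × 474.3/1219 = 13.9 V.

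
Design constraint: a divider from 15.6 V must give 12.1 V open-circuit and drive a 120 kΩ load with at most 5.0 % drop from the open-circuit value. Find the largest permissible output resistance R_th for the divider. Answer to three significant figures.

R_th ≤ 6.32 kΩ

Loading drop = R_th/(R_th + R_L) ≤ 0.0500, so R_th ≤ R_L · ε/(1−ε) = 120 kΩ × 0.0500/0.9500 = 6.32 kΩ.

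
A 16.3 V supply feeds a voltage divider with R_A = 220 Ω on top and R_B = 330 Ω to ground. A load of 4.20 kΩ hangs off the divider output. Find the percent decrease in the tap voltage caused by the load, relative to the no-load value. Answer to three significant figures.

The divider's output (Thévenin) resistance is R_A‖R_B = 132.0 Ω.
Fractional drop under load = R_th/(R_th + R_L) = 132.0 / (132.0 + 4200) = 0.03047.
So the output falls by 3.05 %.

3.05 %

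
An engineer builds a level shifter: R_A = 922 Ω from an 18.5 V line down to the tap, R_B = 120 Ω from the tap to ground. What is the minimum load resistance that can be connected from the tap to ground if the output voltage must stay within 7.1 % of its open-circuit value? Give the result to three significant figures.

Output resistance R_th = R_A‖R_B = (922 × 120)/1042 = 106.2 Ω.
The fractional drop is R_th/(R_th + R_L); requiring this ≤ 0.0710 gives R_L ≥ R_th(1/0.0710 − 1) = 106.2 × 13.08 = 1.39 kΩ.

R_L(min) ≈ 1.39 kΩ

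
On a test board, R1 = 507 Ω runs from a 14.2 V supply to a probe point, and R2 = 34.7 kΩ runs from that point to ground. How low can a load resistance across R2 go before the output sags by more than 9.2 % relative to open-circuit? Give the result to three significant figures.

Output resistance R_th = R1‖R2 = (507 × 34700)/35210 = 499.7 Ω.
The fractional drop is R_th/(R_th + R_L); requiring this ≤ 0.0920 gives R_L ≥ R_th(1/0.0920 − 1) = 499.7 × 9.870 = 4.93 kΩ.

R_L(min) ≈ 4.93 kΩ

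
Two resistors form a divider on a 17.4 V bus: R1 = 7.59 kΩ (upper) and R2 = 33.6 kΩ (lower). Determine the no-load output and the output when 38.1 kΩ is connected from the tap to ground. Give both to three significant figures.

Open-circuit: V = 17.4 × 33.6/(7.59 + 33.6) = 14.2 V.
With the load, R2 becomes R2‖R_L = 17.85 kΩ, so V = 17.4 × 17.85/25.44 = 12.2 V.

Unloaded: 14.2 V; loaded: 12.2 V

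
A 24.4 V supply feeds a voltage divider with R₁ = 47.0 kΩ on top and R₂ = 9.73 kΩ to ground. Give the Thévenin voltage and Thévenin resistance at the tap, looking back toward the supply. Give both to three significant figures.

V_th = 4.18 V, R_th = 8.06 kΩ

V_th is the open-circuit tap voltage: 24.4 × 9.73/(47.0 + 9.73) = 4.18 V.
With the supply zeroed, R₁ and R₂ appear in parallel from the tap: R_th = R₁‖R₂ = (47.0 × 9.73)/56.73 = 8.06 kΩ.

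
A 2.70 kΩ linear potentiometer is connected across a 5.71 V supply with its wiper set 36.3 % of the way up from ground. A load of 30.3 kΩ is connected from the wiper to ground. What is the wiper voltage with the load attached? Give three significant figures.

The wiper splits the pot into (1−α)R = 1720 Ω above and αR = 980.1 Ω below.
Lower section ‖ load = 949.4 Ω.
V_wiper = 5.71 × 949.4/(1720 + 949.4) = 2.03 V.

V ≈ 2.03 V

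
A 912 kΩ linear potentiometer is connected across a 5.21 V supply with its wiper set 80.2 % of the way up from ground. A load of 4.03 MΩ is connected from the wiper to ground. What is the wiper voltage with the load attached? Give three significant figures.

V ≈ 4.03 V

The wiper splits the pot into (1−α)R = 180.6 kΩ above and αR = 731.4 kΩ below.
Lower section ‖ load = 619.1 kΩ.
V_wiper = 5.21 × 619.1/(180.6 + 619.1) = 4.03 V.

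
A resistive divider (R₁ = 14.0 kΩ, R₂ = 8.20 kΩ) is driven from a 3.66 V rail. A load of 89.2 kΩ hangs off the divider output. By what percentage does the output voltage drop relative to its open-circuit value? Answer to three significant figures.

The divider's output (Thévenin) resistance is R₁‖R₂ = 5.171 kΩ.
Fractional drop under load = R_th/(R_th + R_L) = 5.171 / (5.171 + 89.2) = 0.05480.
So the output falls by 5.48 %.

5.48 %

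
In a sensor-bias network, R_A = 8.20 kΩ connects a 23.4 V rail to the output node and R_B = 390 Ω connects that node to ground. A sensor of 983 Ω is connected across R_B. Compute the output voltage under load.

V_out ≈ 0.771 V

The load sits in parallel with R_B: R_B‖R_L = (390 × 983) / (390 + 983) = 279.2 Ω.
V_out = 23.4 × 279.2 / (8200 + 279.2) = 23.4 × 279.2/8479 = 0.771 V.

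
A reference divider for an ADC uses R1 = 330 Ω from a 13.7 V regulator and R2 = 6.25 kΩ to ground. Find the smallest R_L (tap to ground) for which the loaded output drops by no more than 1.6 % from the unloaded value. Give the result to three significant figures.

Output resistance R_th = R1‖R2 = (330 × 6250)/6580 = 313.4 Ω.
The fractional drop is R_th/(R_th + R_L); requiring this ≤ 0.0160 gives R_L ≥ R_th(1/0.0160 − 1) = 313.4 × 61.50 = 19.3 kΩ.

R_L(min) ≈ 19.3 kΩ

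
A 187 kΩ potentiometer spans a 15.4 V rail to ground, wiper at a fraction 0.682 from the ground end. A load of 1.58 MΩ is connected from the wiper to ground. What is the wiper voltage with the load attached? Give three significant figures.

The wiper splits the pot into (1−α)R = 59.47 kΩ above and αR = 127.5 kΩ below.
Lower section ‖ load = 118.0 kΩ.
V_wiper = 15.4 × 118.0/(59.47 + 118.0) = 10.2 V.

V ≈ 10.2 V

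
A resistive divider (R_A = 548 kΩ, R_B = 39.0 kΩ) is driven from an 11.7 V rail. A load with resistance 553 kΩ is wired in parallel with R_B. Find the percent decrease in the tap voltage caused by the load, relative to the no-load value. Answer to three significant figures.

The divider's output (Thévenin) resistance is R_A‖R_B = 36.41 kΩ.
Fractional drop under load = R_th/(R_th + R_L) = 36.41 / (36.41 + 553) = 0.06177.
So the output falls by 6.18 %.

6.18 %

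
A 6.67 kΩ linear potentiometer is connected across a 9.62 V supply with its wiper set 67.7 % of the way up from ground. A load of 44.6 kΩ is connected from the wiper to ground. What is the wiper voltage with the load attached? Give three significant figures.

The wiper splits the pot into (1−α)R = 2.154 kΩ above and αR = 4.516 kΩ below.
Lower section ‖ load = 4.100 kΩ.
V_wiper = 9.62 × 4.100/(2.154 + 4.100) = 6.31 V.

V ≈ 6.31 V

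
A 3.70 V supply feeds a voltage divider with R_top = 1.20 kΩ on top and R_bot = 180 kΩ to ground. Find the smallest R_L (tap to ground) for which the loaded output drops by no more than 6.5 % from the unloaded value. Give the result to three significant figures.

R_L(min) ≈ 17.1 kΩ

Output resistance R_th = R_top‖R_bot = (1.20 × 180)/181.2 = 1.192 kΩ.
The fractional drop is R_th/(R_th + R_L); requiring this ≤ 0.0650 gives R_L ≥ R_th(1/0.0650 − 1) = 1.192 × 14.38 = 17.1 kΩ.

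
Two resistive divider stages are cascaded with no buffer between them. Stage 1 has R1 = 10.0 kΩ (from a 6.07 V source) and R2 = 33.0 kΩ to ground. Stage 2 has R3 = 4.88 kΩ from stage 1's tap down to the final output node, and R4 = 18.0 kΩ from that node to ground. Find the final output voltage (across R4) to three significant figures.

V_out ≈ 2.74 V

Stage 2 presents R3+R4 = 22.88 kΩ as a load on stage 1's tap.
Stage 1's lower leg becomes R2‖(R3+R4) = 13.51 kΩ, so V_mid = 6.07 × 13.51/23.51 = 3.488 V.
Stage 2 is itself unloaded: V_out = V_mid × R4/(R3+R4) = 3.488 × 18.0/22.88 = 2.74 V.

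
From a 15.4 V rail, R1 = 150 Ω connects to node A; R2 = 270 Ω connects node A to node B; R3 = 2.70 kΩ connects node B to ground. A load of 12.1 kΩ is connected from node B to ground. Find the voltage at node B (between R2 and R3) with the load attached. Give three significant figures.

At node B, R3 is in parallel with the load: R3‖R_L = 2207 Ω.
Below node A the resistance is R2 + (R3‖R_L) = 2477 Ω, so V_A = 15.4 × 2477/2627 = 14.52 V.
Then V_B = V_A × (R3‖R_L)/(R2 + R3‖R_L) = 14.52 × 2207/2477 = 12.9 V.

V ≈ 12.9 V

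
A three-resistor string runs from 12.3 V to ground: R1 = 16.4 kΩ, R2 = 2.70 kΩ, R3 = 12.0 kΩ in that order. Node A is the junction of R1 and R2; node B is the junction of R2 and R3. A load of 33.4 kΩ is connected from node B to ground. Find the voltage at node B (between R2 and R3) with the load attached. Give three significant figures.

V ≈ 3.89 V

At node B, R3 is in parallel with the load: R3‖R_L = 8.828 kΩ.
Below node A the resistance is R2 + (R3‖R_L) = 11.53 kΩ, so V_A = 12.3 × 11.53/27.93 = 5.077 V.
Then V_B = V_A × (R3‖R_L)/(R2 + R3‖R_L) = 5.077 × 8.828/11.53 = 3.89 V.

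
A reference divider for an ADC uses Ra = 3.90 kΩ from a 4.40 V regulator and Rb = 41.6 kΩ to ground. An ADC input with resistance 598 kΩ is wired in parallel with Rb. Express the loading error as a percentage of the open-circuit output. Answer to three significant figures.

The divider's output (Thévenin) resistance is Ra‖Rb = 3.566 kΩ.
Fractional drop under load = R_th/(R_th + R_L) = 3.566 / (3.566 + 598) = 0.005927.
So the output falls by 0.593 %.

0.593 %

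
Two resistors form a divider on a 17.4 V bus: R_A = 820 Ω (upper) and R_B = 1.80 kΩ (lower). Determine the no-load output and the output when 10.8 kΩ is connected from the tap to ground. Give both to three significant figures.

Unloaded: 12.0 V; loaded: 11.4 V

Open-circuit: V = 17.4 × 1800/(820 + 1800) = 12.0 V.
With the load, R_B becomes R_B‖R_L = 1543 Ω, so V = 17.4 × 1543/2363 = 11.4 V.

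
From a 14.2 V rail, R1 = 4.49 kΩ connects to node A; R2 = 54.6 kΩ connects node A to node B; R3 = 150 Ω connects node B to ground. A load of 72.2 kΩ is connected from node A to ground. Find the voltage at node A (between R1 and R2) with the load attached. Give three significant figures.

Below node A the series string R2+R3 = 54750 Ω sits in parallel with the 72200 Ω load: 31140 Ω.
V_A = 14.2 × 31140/(4490 + 31140) = 12.4 V.

V ≈ 12.4 V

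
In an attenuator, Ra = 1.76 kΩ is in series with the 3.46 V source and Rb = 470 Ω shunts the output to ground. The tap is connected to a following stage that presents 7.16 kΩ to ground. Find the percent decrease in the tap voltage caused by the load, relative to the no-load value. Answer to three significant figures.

4.93 %

The divider's output (Thévenin) resistance is Ra‖Rb = 370.9 Ω.
Fractional drop under load = R_th/(R_th + R_L) = 370.9 / (370.9 + 7160) = 0.04926.
So the output falls by 4.93 %.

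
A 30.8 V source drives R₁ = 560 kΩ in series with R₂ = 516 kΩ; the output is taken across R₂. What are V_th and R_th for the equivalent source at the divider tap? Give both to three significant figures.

V_th = 14.8 V, R_th = 269 kΩ

V_th is the open-circuit tap voltage: 30.8 × 516/(560 + 516) = 14.8 V.
With the supply zeroed, R₁ and R₂ appear in parallel from the tap: R_th = R₁‖R₂ = (560 × 516)/1076 = 269 kΩ.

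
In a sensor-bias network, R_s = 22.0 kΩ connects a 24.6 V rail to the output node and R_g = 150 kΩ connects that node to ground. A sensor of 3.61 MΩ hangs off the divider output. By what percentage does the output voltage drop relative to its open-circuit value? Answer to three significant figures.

0.529 %

The divider's output (Thévenin) resistance is R_s‖R_g = 19.19 kΩ.
Fractional drop under load = R_th/(R_th + R_L) = 19.19 / (19.19 + 3610) = 0.005287.
So the output falls by 0.529 %.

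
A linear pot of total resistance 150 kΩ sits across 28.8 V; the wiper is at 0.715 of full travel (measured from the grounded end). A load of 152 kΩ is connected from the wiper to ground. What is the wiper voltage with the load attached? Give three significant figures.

V ≈ 17.1 V

The wiper splits the pot into (1−α)R = 42.75 kΩ above and αR = 107.2 kΩ below.
Lower section ‖ load = 62.88 kΩ.
V_wiper = 28.8 × 62.88/(42.75 + 62.88) = 17.1 V.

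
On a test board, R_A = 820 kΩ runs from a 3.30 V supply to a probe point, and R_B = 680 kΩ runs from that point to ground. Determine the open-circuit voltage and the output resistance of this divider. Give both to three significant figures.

V_th is the open-circuit tap voltage: 3.30 × 680/(820 + 680) = 1.50 V.
With the supply zeroed, R_A and R_B appear in parallel from the tap: R_th = R_A‖R_B = (820 × 680)/1500 = 372 kΩ.

V_th = 1.50 V, R_th = 372 kΩ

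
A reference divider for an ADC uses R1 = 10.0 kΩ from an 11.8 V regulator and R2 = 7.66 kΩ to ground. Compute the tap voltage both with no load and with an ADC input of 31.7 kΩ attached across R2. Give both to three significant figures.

Unloaded: 5.12 V; loaded: 4.50 V

Open-circuit: V = 11.8 × 7.66/(10.0 + 7.66) = 5.12 V.
With the load, R2 becomes R2‖R_L = 6.169 kΩ, so V = 11.8 × 6.169/16.17 = 4.50 V.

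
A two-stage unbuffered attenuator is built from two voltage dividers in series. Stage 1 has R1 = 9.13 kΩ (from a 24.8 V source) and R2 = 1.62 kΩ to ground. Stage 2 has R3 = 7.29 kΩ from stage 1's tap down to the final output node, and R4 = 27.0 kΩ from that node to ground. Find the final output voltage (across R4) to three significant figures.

V_out ≈ 2.83 V

Stage 2 presents R3+R4 = 34.29 kΩ as a load on stage 1's tap.
Stage 1's lower leg becomes R2‖(R3+R4) = 1.547 kΩ, so V_mid = 24.8 × 1.547/10.68 = 3.593 V.
Stage 2 is itself unloaded: V_out = V_mid × R4/(R3+R4) = 3.593 × 27.0/34.29 = 2.83 V.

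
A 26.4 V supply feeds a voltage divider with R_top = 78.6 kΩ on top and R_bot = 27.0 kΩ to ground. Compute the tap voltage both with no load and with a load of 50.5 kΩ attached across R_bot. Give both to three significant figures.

Unloaded: 6.75 V; loaded: 4.83 V

Open-circuit: V = 26.4 × 27.0/(78.6 + 27.0) = 6.75 V.
With the load, R_bot becomes R_bot‖R_L = 17.59 kΩ, so V = 26.4 × 17.59/96.19 = 4.83 V.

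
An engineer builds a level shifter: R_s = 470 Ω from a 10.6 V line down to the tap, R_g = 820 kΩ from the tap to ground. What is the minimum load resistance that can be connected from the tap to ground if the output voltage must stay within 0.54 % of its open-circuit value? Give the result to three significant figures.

R_L(min) ≈ 86.5 kΩ

Output resistance R_th = R_s‖R_g = (470 × 820000)/820500 = 469.7 Ω.
The fractional drop is R_th/(R_th + R_L); requiring this ≤ 0.00540 gives R_L ≥ R_th(1/0.00540 − 1) = 469.7 × 184.2 = 86.5 kΩ.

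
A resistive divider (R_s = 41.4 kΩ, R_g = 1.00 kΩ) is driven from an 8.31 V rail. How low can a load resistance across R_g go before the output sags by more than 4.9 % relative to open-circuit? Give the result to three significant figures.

Output resistance R_th = R_s‖R_g = (41400 × 1000)/42400 = 976.4 Ω.
The fractional drop is R_th/(R_th + R_L); requiring this ≤ 0.0490 gives R_L ≥ R_th(1/0.0490 − 1) = 976.4 × 19.41 = 19.0 kΩ.

R_L(min) ≈ 19.0 kΩ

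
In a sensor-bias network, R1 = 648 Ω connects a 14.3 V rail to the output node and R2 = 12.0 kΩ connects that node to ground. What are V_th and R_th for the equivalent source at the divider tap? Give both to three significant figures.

V_th is the open-circuit tap voltage: 14.3 × 12000/(648 + 12000) = 13.6 V.
With the supply zeroed, R1 and R2 appear in parallel from the tap: R_th = R1‖R2 = (648 × 12000)/12650 = 615 Ω.

V_th = 13.6 V, R_th = 615 Ω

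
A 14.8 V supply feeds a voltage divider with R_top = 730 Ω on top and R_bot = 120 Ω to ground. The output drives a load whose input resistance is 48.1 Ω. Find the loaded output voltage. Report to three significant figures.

V_out ≈ 0.665 V

The load sits in parallel with R_bot: R_bot‖R_L = (120 × 48.1) / (120 + 48.1) = 34.34 Ω.
V_out = 14.8 × 34.34 / (730 + 34.34) = 14.8 × 34.34/764.3 = 0.665 V.
(Unloaded it would have been 2.09 V.)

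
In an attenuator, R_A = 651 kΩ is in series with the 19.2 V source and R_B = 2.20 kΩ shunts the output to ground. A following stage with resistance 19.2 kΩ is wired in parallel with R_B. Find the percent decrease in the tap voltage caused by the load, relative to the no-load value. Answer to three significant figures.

The divider's output (Thévenin) resistance is R_A‖R_B = 2.193 kΩ.
Fractional drop under load = R_th/(R_th + R_L) = 2.193 / (2.193 + 19.2) = 0.1025.
So the output falls by 10.2 %.

10.2 %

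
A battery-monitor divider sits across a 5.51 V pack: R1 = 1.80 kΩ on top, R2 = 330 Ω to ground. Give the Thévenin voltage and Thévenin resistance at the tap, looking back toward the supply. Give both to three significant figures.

V_th = 0.854 V, R_th = 279 Ω

V_th is the open-circuit tap voltage: 5.51 × 330/(1800 + 330) = 0.854 V.
With the supply zeroed, R1 and R2 appear in parallel from the tap: R_th = R1‖R2 = (1800 × 330)/2130 = 279 Ω.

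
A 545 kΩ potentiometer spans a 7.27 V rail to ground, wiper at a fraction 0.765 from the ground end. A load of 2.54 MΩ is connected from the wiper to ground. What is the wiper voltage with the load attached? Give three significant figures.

V ≈ 5.35 V

The wiper splits the pot into (1−α)R = 128.1 kΩ above and αR = 416.9 kΩ below.
Lower section ‖ load = 358.1 kΩ.
V_wiper = 7.27 × 358.1/(128.1 + 358.1) = 5.35 V.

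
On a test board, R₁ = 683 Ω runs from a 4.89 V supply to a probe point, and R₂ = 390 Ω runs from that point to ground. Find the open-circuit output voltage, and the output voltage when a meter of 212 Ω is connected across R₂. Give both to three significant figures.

Open-circuit: V = 4.89 × 390/(683 + 390) = 1.78 V.
With the load, R₂ becomes R₂‖R_L = 137.3 Ω, so V = 4.89 × 137.3/820.3 = 0.819 V.

Unloaded: 1.78 V; loaded: 0.819 V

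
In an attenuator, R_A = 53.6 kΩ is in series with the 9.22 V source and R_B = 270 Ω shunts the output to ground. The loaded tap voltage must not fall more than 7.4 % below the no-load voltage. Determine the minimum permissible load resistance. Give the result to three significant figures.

Output resistance R_th = R_A‖R_B = (53600 × 270)/53870 = 268.6 Ω.
The fractional drop is R_th/(R_th + R_L); requiring this ≤ 0.0740 gives R_L ≥ R_th(1/0.0740 − 1) = 268.6 × 12.51 = 3.36 kΩ.

R_L(min) ≈ 3.36 kΩ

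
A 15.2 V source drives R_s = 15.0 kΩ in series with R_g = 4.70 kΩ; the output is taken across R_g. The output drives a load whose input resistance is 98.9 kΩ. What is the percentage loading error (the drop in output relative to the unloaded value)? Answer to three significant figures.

The divider's output (Thévenin) resistance is R_s‖R_g = 3.579 kΩ.
Fractional drop under load = R_th/(R_th + R_L) = 3.579 / (3.579 + 98.9) = 0.03492.
So the output falls by 3.49 %.

3.49 %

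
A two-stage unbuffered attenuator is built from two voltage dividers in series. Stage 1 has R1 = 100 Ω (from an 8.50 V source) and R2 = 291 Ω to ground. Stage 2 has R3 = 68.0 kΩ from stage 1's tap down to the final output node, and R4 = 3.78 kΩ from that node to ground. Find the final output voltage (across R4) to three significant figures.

Stage 2 presents R3+R4 = 71780 Ω as a load on stage 1's tap.
Stage 1's lower leg becomes R2‖(R3+R4) = 289.8 Ω, so V_mid = 8.50 × 289.8/389.8 = 6.320 V.
Stage 2 is itself unloaded: V_out = V_mid × R4/(R3+R4) = 6.320 × 3780/71780 = 0.333 V.

V_out ≈ 0.333 V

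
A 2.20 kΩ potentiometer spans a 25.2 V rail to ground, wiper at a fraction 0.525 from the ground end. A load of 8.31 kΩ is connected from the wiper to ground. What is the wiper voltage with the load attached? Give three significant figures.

The wiper splits the pot into (1−α)R = 1.045 kΩ above and αR = 1.155 kΩ below.
Lower section ‖ load = 1.014 kΩ.
V_wiper = 25.2 × 1.014/(1.045 + 1.014) = 12.4 V.

V ≈ 12.4 V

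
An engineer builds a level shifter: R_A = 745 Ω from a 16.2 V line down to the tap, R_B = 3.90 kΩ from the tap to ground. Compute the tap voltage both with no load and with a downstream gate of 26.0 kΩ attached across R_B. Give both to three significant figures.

Open-circuit: V = 16.2 × 3900/(745 + 3900) = 13.6 V.
With the load, R_B becomes R_B‖R_L = 3391 Ω, so V = 16.2 × 3391/4136 = 13.3 V.

Unloaded: 13.6 V; loaded: 13.3 V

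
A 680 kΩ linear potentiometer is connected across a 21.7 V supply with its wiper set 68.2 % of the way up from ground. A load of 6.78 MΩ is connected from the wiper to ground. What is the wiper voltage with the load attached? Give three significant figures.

V ≈ 14.5 V

The wiper splits the pot into (1−α)R = 216.2 kΩ above and αR = 463.8 kΩ below.
Lower section ‖ load = 434.1 kΩ.
V_wiper = 21.7 × 434.1/(216.2 + 434.1) = 14.5 V.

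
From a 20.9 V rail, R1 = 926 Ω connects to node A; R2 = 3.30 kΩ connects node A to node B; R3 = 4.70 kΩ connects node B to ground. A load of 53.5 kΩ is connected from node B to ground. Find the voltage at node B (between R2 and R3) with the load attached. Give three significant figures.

At node B, R3 is in parallel with the load: R3‖R_L = 4320 Ω.
Below node A the resistance is R2 + (R3‖R_L) = 7620 Ω, so V_A = 20.9 × 7620/8546 = 18.64 V.
Then V_B = V_A × (R3‖R_L)/(R2 + R3‖R_L) = 18.64 × 4320/7620 = 10.6 V.

V ≈ 10.6 V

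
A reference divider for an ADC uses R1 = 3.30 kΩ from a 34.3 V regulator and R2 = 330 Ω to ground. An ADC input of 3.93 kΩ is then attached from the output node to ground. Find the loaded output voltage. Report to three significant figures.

V_out ≈ 2.90 V

The load sits in parallel with R2: R2‖R_L = (330 × 3930) / (330 + 3930) = 304.4 Ω.
V_out = 34.3 × 304.4 / (3300 + 304.4) = 34.3 × 304.4/3604 = 2.90 V.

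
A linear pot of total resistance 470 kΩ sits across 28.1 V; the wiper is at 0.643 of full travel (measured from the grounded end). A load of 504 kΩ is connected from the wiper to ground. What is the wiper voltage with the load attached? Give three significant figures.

V ≈ 14.9 V

The wiper splits the pot into (1−α)R = 167.8 kΩ above and αR = 302.2 kΩ below.
Lower section ‖ load = 188.9 kΩ.
V_wiper = 28.1 × 188.9/(167.8 + 188.9) = 14.9 V.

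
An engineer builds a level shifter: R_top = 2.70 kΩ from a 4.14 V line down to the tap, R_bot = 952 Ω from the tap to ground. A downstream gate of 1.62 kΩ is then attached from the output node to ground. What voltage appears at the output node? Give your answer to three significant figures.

V_out ≈ 0.752 V

The load sits in parallel with R_bot: R_bot‖R_L = (952 × 1620) / (952 + 1620) = 599.6 Ω.
V_out = 4.14 × 599.6 / (2700 + 599.6) = 4.14 × 599.6/3300 = 0.752 V.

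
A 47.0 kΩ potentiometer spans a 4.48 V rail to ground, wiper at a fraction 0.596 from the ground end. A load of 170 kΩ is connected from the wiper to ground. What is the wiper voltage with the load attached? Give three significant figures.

The wiper splits the pot into (1−α)R = 18.99 kΩ above and αR = 28.01 kΩ below.
Lower section ‖ load = 24.05 kΩ.
V_wiper = 4.48 × 24.05/(18.99 + 24.05) = 2.50 V.

V ≈ 2.50 V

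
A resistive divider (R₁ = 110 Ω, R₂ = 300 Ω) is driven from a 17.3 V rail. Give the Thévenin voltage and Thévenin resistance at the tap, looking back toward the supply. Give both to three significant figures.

V_th is the open-circuit tap voltage: 17.3 × 300/(110 + 300) = 12.7 V.
With the supply zeroed, R₁ and R₂ appear in parallel from the tap: R_th = R₁‖R₂ = (110 × 300)/410.0 = 80.5 Ω.

V_th = 12.7 V, R_th = 80.5 Ω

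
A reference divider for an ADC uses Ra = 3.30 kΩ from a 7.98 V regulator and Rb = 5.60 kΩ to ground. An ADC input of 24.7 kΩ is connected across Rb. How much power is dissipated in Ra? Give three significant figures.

P ≈ 3.40 mW

Total resistance from the source is Ra + (Rb‖R_L) = 7.865 kΩ, so I = 7.98/7.865 kΩ = 1.015 mA.
P = I²·Ra = (1.015 mA)² × 3.30 kΩ = 3.40 mW.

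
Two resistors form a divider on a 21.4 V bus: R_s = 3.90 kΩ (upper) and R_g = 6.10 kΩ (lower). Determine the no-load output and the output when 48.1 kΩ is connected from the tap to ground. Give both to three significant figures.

Open-circuit: V = 21.4 × 6.10/(3.90 + 6.10) = 13.1 V.
With the load, R_g becomes R_g‖R_L = 5.413 kΩ, so V = 21.4 × 5.413/9.313 = 12.4 V.

Unloaded: 13.1 V; loaded: 12.4 V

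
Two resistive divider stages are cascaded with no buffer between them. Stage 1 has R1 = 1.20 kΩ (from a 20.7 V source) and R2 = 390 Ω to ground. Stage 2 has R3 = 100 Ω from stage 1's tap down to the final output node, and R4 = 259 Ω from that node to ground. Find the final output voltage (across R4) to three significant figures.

Stage 2 presents R3+R4 = 359.0 Ω as a load on stage 1's tap.
Stage 1's lower leg becomes R2‖(R3+R4) = 186.9 Ω, so V_mid = 20.7 × 186.9/1387 = 2.790 V.
Stage 2 is itself unloaded: V_out = V_mid × R4/(R3+R4) = 2.790 × 259/359.0 = 2.01 V.

V_out ≈ 2.01 V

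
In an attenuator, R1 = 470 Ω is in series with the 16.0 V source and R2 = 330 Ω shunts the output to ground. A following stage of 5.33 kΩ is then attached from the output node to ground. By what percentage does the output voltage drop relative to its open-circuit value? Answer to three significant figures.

The divider's output (Thévenin) resistance is R1‖R2 = 193.9 Ω.
Fractional drop under load = R_th/(R_th + R_L) = 193.9 / (193.9 + 5330) = 0.03510.
So the output falls by 3.51 %.

3.51 %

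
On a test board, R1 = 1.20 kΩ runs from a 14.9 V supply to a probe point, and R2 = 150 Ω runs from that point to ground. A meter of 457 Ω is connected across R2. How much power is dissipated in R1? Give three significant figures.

P ≈ 155 mW

Total resistance from the source is R1 + (R2‖R_L) = 1313 Ω, so I = 14.9/1313 Ω = 11.35 mA.
P = I²·R1 = (11.35 mA)² × 1.20 kΩ = 155 mW.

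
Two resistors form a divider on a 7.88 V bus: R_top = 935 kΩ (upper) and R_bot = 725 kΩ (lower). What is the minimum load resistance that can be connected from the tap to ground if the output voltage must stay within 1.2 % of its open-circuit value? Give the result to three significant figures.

Output resistance R_th = R_top‖R_bot = (935 × 725)/1660 = 408.4 kΩ.
The fractional drop is R_th/(R_th + R_L); requiring this ≤ 0.0120 gives R_L ≥ R_th(1/0.0120 − 1) = 408.4 × 82.33 = 33.6 MΩ.

R_L(min) ≈ 33.6 MΩ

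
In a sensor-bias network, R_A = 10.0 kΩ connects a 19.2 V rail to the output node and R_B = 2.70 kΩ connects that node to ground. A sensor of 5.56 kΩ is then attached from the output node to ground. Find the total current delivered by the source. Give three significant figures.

R_B‖R_L = 1.817 kΩ, so the source sees R_A + R_B‖R_L = 11.82 kΩ.
I = 19.2 V / 11.82 kΩ = 1.62 mA.

I ≈ 1.62 mA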